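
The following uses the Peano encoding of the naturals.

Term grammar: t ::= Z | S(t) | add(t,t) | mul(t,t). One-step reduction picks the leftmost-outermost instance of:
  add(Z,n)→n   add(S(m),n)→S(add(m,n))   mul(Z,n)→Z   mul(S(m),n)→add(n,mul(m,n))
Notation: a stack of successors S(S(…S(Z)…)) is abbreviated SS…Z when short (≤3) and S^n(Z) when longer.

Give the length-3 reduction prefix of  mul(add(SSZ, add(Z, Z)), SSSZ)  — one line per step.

  start: mul(add(SSZ, add(Z, Z)), SSSZ)
  →1  mul(S(add(SZ, add(Z, Z))), SSSZ)
  →2  add(SSSZ, mul(add(SZ, add(Z, Z)), SSSZ))
  →3  S(add(SSZ, mul(add(SZ, add(Z, Z)), SSSZ)))

Answer: after 3 steps: S(add(SSZ, mul(add(SZ, add(Z, Z)), SSSZ)))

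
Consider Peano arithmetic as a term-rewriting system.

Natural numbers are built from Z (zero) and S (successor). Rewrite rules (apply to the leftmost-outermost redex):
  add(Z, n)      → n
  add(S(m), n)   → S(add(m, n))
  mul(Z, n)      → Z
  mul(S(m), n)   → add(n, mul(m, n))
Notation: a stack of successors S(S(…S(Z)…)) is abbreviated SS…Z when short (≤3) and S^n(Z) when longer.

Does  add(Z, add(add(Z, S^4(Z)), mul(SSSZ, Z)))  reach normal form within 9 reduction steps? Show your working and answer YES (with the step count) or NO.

Answer: NO — after 9 steps the term is S(S(S(S(mul(SSZ, Z))))), not yet normal

Derivation:
  start: add(Z, add(add(Z, S^4(Z)), mul(SSSZ, Z)))
  →1  add(add(Z, S^4(Z)), mul(SSSZ, Z))
  →2  add(S^4(Z), mul(SSSZ, Z))
  →3  S(add(SSSZ, mul(SSSZ, Z)))
  →4  S(S(add(SSZ, mul(SSSZ, Z))))
  →5  S(S(S(add(SZ, mul(SSSZ, Z)))))
  →6  S(S(S(S(add(Z, mul(SSSZ, Z))))))
  →7  S(S(S(S(mul(SSSZ, Z)))))
  →8  S(S(S(S(add(Z, mul(SSZ, Z))))))
  →9  S(S(S(S(mul(SSZ, Z)))))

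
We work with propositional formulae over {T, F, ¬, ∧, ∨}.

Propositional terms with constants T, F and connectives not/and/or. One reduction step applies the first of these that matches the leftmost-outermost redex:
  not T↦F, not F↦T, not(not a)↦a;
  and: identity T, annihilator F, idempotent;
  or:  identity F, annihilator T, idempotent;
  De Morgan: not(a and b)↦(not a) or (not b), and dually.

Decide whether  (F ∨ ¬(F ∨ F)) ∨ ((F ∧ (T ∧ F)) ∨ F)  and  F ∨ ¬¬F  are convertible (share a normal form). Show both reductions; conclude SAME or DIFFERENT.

Answer: DIFFERENT — A ⇓ T, B ⇓ F

Working:
Term A:
  start: (F ∨ ¬(F ∨ F)) ∨ ((F ∧ (T ∧ F)) ∨ F)
  step 1: ¬(F ∨ F) ∨ ((F ∧ (T ∧ F)) ∨ F)
  step 2: (¬F ∧ ¬F) ∨ ((F ∧ (T ∧ F)) ∨ F)
  step 3: ¬F ∨ ((F ∧ (T ∧ F)) ∨ F)
  step 4: T ∨ ((F ∧ (T ∧ F)) ∨ F)
  step 5: T

Term B:
  start: F ∨ ¬¬F
  step 1: ¬¬F
  step 2: F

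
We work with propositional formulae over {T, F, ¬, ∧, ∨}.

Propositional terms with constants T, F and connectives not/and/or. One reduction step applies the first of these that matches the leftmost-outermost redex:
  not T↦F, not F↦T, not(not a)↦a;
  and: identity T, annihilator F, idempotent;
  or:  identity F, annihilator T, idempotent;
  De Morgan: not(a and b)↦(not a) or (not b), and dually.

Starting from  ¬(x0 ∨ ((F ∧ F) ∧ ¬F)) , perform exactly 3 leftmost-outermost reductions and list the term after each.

  start: ¬(x0 ∨ ((F ∧ F) ∧ ¬F))
  [1] ¬x0 ∧ ¬((F ∧ F) ∧ ¬F)
  [2] ¬x0 ∧ (¬(F ∧ F) ∨ ¬¬F)
  [3] ¬x0 ∧ ((¬F ∨ ¬F) ∨ ¬¬F)

Answer: after 3 steps: ¬x0 ∧ ((¬F ∨ ¬F) ∨ ¬¬F)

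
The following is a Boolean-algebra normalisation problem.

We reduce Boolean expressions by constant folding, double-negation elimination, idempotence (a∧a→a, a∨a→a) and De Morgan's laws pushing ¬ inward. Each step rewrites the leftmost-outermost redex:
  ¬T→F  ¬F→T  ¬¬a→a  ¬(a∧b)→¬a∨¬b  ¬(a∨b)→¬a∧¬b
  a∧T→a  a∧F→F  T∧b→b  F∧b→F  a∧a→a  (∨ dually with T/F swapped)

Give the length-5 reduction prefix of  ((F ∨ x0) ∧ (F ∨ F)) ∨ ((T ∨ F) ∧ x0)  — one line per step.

Answer: after 5 steps: T ∧ x0

Working:
  start: ((F ∨ x0) ∧ (F ∨ F)) ∨ ((T ∨ F) ∧ x0)
  [1] (x0 ∧ (F ∨ F)) ∨ ((T ∨ F) ∧ x0)
  [2] (x0 ∧ F) ∨ ((T ∨ F) ∧ x0)
  [3] F ∨ ((T ∨ F) ∧ x0)
  [4] (T ∨ F) ∧ x0
  [5] T ∧ x0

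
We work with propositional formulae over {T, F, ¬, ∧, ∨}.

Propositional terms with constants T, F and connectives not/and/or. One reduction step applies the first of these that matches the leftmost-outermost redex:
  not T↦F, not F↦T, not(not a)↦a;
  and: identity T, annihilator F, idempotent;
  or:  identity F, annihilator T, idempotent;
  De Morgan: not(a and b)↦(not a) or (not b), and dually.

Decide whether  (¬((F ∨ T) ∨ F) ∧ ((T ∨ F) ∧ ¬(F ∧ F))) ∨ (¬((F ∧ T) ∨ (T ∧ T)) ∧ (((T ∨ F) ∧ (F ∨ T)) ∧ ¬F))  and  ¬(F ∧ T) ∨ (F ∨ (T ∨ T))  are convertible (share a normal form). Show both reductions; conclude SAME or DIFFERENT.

Answer: DIFFERENT — A ⇓ F, B ⇓ T

Derivation:
Term A:
  start: (¬((F ∨ T) ∨ F) ∧ ((T ∨ F) ∧ ¬(F ∧ F))) ∨ (¬((F ∧ T) ∨ (T ∧ T)) ∧ (((T ∨ F) ∧ (F ∨ T)) ∧ ¬F))
  [1] ((¬(F ∨ T) ∧ ¬F) ∧ ((T ∨ F) ∧ ¬(F ∧ F))) ∨ (¬((F ∧ T) ∨ (T ∧ T)) ∧ (((T ∨ F) ∧ (F ∨ T)) ∧ ¬F))
  [2] (((¬F ∧ ¬T) ∧ ¬F) ∧ ((T ∨ F) ∧ ¬(F ∧ F))) ∨ (¬((F ∧ T) ∨ (T ∧ T)) ∧ (((T ∨ F) ∧ (F ∨ T)) ∧ ¬F))
  [3] (((T ∧ ¬T) ∧ ¬F) ∧ ((T ∨ F) ∧ ¬(F ∧ F))) ∨ (¬((F ∧ T) ∨ (T ∧ T)) ∧ (((T ∨ F) ∧ (F ∨ T)) ∧ ¬F))
  [4] ((¬T ∧ ¬F) ∧ ((T ∨ F) ∧ ¬(F ∧ F))) ∨ (¬((F ∧ T) ∨ (T ∧ T)) ∧ (((T ∨ F) ∧ (F ∨ T)) ∧ ¬F))
  [5] ((F ∧ ¬F) ∧ ((T ∨ F) ∧ ¬(F ∧ F))) ∨ (¬((F ∧ T) ∨ (T ∧ T)) ∧ (((T ∨ F) ∧ (F ∨ T)) ∧ ¬F))
  [6] (F ∧ ((T ∨ F) ∧ ¬(F ∧ F))) ∨ (¬((F ∧ T) ∨ (T ∧ T)) ∧ (((T ∨ F) ∧ (F ∨ T)) ∧ ¬F))
  [7] F ∨ (¬((F ∧ T) ∨ (T ∧ T)) ∧ (((T ∨ F) ∧ (F ∨ T)) ∧ ¬F))
  [8] ¬((F ∧ T) ∨ (T ∧ T)) ∧ (((T ∨ F) ∧ (F ∨ T)) ∧ ¬F)
  [9] (¬(F ∧ T) ∧ ¬(T ∧ T)) ∧ (((T ∨ F) ∧ (F ∨ T)) ∧ ¬F)
  [10] ((¬F ∨ ¬T) ∧ ¬(T ∧ T)) ∧ (((T ∨ F) ∧ (F ∨ T)) ∧ ¬F)
  [11] ((T ∨ ¬T) ∧ ¬(T ∧ T)) ∧ (((T ∨ F) ∧ (F ∨ T)) ∧ ¬F)
  [12] (T ∧ ¬(T ∧ T)) ∧ (((T ∨ F) ∧ (F ∨ T)) ∧ ¬F)
  [13] ¬(T ∧ T) ∧ (((T ∨ F) ∧ (F ∨ T)) ∧ ¬F)
  [14] (¬T ∨ ¬T) ∧ (((T ∨ F) ∧ (F ∨ T)) ∧ ¬F)
  [15] ¬T ∧ (((T ∨ F) ∧ (F ∨ T)) ∧ ¬F)
  [16] F ∧ (((T ∨ F) ∧ (F ∨ T)) ∧ ¬F)
  [17] F

Term B:
  start: ¬(F ∧ T) ∨ (F ∨ (T ∨ T))
  [1] (¬F ∨ ¬T) ∨ (F ∨ (T ∨ T))
  [2] (T ∨ ¬T) ∨ (F ∨ (T ∨ T))
  [3] T ∨ (F ∨ (T ∨ T))
  [4] T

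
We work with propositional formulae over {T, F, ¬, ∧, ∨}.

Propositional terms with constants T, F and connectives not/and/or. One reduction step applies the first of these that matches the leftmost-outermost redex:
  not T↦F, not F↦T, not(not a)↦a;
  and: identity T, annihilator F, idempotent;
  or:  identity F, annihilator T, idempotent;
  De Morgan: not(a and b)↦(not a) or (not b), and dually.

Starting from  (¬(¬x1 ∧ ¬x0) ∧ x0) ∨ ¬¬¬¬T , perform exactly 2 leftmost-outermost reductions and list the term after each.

  start: (¬(¬x1 ∧ ¬x0) ∧ x0) ∨ ¬¬¬¬T
  step 1: ((¬¬x1 ∨ ¬¬x0) ∧ x0) ∨ ¬¬¬¬T
  step 2: ((x1 ∨ ¬¬x0) ∧ x0) ∨ ¬¬¬¬T

Answer: after 2 steps: ((x1 ∨ ¬¬x0) ∧ x0) ∨ ¬¬¬¬T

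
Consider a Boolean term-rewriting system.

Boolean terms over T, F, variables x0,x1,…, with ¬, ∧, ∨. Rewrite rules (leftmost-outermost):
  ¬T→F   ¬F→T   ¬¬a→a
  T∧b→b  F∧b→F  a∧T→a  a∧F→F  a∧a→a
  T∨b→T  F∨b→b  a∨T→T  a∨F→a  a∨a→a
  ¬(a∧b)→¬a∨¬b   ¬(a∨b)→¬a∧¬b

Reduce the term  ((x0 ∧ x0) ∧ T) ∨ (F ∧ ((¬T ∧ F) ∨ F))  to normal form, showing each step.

Answer: normal form = x0  (in 4 steps)

Reduction:
  start: ((x0 ∧ x0) ∧ T) ∨ (F ∧ ((¬T ∧ F) ∨ F))
  [1] (x0 ∧ x0) ∨ (F ∧ ((¬T ∧ F) ∨ F))
  [2] x0 ∨ (F ∧ ((¬T ∧ F) ∨ F))
  [3] x0 ∨ F
  [4] x0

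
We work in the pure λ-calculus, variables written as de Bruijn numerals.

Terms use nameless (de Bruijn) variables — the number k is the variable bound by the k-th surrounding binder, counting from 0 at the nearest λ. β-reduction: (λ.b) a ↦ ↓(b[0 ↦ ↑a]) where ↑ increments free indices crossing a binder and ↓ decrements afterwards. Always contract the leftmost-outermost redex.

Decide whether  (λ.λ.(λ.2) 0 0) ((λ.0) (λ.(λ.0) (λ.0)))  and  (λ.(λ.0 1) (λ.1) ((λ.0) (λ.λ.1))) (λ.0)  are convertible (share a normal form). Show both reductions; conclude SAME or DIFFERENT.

Term A:
  start: (λ.λ.(λ.2) 0 0) ((λ.0) (λ.(λ.0) (λ.0)))
  →1  λ.(λ.(λ.0) (λ.(λ.0) (λ.0))) 0 0
  →2  λ.(λ.0) (λ.(λ.0) (λ.0)) 0
  →3  λ.(λ.(λ.0) (λ.0)) 0
  →4  λ.(λ.0) (λ.0)
  →5  λ.λ.0

Term B:
  start: (λ.(λ.0 1) (λ.1) ((λ.0) (λ.λ.1))) (λ.0)
  →1  (λ.0 (λ.0)) (λ.λ.0) ((λ.0) (λ.λ.1))
  →2  (λ.λ.0) (λ.0) ((λ.0) (λ.λ.1))
  →3  (λ.0) ((λ.0) (λ.λ.1))
  →4  (λ.0) (λ.λ.1)
  →5  λ.λ.1

Answer: DIFFERENT — A ⇓ λ.λ.0, B ⇓ λ.λ.1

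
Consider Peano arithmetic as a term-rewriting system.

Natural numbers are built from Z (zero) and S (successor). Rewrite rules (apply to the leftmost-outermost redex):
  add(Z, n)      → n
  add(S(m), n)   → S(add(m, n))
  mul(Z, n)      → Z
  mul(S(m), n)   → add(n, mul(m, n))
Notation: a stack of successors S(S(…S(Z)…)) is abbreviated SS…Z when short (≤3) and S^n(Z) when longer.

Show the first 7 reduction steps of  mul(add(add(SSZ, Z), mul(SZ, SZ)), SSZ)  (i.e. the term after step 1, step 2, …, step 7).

  start: mul(add(add(SSZ, Z), mul(SZ, SZ)), SSZ)
  →1  mul(add(S(add(SZ, Z)), mul(SZ, SZ)), SSZ)
  →2  mul(S(add(add(SZ, Z), mul(SZ, SZ))), SSZ)
  →3  add(SSZ, mul(add(add(SZ, Z), mul(SZ, SZ)), SSZ))
  →4  S(add(SZ, mul(add(add(SZ, Z), mul(SZ, SZ)), SSZ)))
  →5  S(S(add(Z, mul(add(add(SZ, Z), mul(SZ, SZ)), SSZ))))
  →6  S(S(mul(add(add(SZ, Z), mul(SZ, SZ)), SSZ)))
  →7  S(S(mul(add(S(add(Z, Z)), mul(SZ, SZ)), SSZ)))

Answer: after 7 steps: S(S(mul(add(S(add(Z, Z)), mul(SZ, SZ)), SSZ)))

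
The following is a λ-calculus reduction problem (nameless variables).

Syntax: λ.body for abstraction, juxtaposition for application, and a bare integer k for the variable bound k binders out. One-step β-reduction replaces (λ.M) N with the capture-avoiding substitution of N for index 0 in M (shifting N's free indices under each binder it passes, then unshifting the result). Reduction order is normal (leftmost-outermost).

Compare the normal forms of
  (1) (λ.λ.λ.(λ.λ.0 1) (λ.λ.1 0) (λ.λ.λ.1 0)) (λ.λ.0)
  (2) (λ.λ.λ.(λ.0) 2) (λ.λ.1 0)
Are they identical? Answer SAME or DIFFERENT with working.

Answer: SAME — A ⇓ λ.λ.λ.λ.1 0, B ⇓ λ.λ.λ.λ.1 0

Working:
Term A:
  start: (λ.λ.λ.(λ.λ.0 1) (λ.λ.1 0) (λ.λ.λ.1 0)) (λ.λ.0)
  [1] λ.λ.(λ.λ.0 1) (λ.λ.1 0) (λ.λ.λ.1 0)
  [2] λ.λ.(λ.0 (λ.λ.1 0)) (λ.λ.λ.1 0)
  [3] λ.λ.(λ.λ.λ.1 0) (λ.λ.1 0)
  [4] λ.λ.λ.λ.1 0

Term B:
  start: (λ.λ.λ.(λ.0) 2) (λ.λ.1 0)
  [1] λ.λ.(λ.0) (λ.λ.1 0)
  [2] λ.λ.λ.λ.1 0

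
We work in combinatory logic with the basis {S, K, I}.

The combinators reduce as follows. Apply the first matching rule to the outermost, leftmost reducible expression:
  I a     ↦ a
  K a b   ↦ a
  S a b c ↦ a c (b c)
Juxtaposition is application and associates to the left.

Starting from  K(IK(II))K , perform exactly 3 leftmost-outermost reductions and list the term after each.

Answer: after 3 steps: KI

Working:
  start: K(IK(II))K
  →1  IK(II)
  →2  K(II)
  →3  KI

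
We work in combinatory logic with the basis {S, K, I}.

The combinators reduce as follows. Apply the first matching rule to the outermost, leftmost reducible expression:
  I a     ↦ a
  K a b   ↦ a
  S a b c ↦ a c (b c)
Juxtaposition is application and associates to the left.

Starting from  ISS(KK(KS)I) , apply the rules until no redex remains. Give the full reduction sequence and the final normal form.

  start: ISS(KK(KS)I)
  →1  SS(KK(KS)I)
  →2  SS(KI)

Answer: normal form = SS(KI)  (in 2 steps)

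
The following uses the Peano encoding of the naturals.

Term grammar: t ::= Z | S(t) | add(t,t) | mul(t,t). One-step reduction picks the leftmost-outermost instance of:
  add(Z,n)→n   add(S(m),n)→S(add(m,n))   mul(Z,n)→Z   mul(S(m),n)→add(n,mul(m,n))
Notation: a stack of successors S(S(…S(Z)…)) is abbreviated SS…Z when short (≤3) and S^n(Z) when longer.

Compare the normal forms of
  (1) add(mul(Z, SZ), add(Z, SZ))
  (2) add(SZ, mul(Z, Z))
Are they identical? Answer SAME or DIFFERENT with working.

Answer: SAME — A ⇓ SZ, B ⇓ SZ

Reduction:
Term A:
  start: add(mul(Z, SZ), add(Z, SZ))
  →1  add(Z, add(Z, SZ))
  →2  add(Z, SZ)
  →3  SZ

Term B:
  start: add(SZ, mul(Z, Z))
  →1  S(add(Z, mul(Z, Z)))
  →2  S(mul(Z, Z))
  →3  SZ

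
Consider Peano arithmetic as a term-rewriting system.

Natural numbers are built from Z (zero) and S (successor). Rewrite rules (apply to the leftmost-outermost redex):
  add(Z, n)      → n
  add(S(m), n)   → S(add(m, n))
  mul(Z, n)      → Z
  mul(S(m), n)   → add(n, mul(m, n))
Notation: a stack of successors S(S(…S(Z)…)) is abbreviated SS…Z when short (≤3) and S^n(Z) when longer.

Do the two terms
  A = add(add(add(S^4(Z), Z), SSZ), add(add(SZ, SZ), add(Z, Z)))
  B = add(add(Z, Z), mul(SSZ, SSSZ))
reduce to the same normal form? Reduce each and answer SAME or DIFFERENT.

Term A:
  start: add(add(add(S^4(Z), Z), SSZ), add(add(SZ, SZ), add(Z, Z)))
  step 1: add(add(S(add(SSSZ, Z)), SSZ), add(add(SZ, SZ), add(Z, Z)))
  step 2: add(S(add(add(SSSZ, Z), SSZ)), add(add(SZ, SZ), add(Z, Z)))
  step 3: S(add(add(add(SSSZ, Z), SSZ), add(add(SZ, SZ), add(Z, Z))))
  step 4: S(add(add(S(add(SSZ, Z)), SSZ), add(add(SZ, SZ), add(Z, Z))))
  step 5: S(add(S(add(add(SSZ, Z), SSZ)), add(add(SZ, SZ), add(Z, Z))))
  step 6: S(S(add(add(add(SSZ, Z), SSZ), add(add(SZ, SZ), add(Z, Z)))))
  step 7: S(S(add(add(S(add(SZ, Z)), SSZ), add(add(SZ, SZ), add(Z, Z)))))
  step 8: S(S(add(S(add(add(SZ, Z), SSZ)), add(add(SZ, SZ), add(Z, Z)))))
  step 9: S(S(S(add(add(add(SZ, Z), SSZ), add(add(SZ, SZ), add(Z, Z))))))
  step 10: S(S(S(add(add(S(add(Z, Z)), SSZ), add(add(SZ, SZ), add(Z, Z))))))
  step 11: S(S(S(add(S(add(add(Z, Z), SSZ)), add(add(SZ, SZ), add(Z, Z))))))
  step 12: S(S(S(S(add(add(add(Z, Z), SSZ), add(add(SZ, SZ), add(Z, Z)))))))
  step 13: S(S(S(S(add(add(Z, SSZ), add(add(SZ, SZ), add(Z, Z)))))))
  step 14: S(S(S(S(add(SSZ, add(add(SZ, SZ), add(Z, Z)))))))
  step 15: S(S(S(S(S(add(SZ, add(add(SZ, SZ), add(Z, Z))))))))
  step 16: S(S(S(S(S(S(add(Z, add(add(SZ, SZ), add(Z, Z)))))))))
  step 17: S(S(S(S(S(S(add(add(SZ, SZ), add(Z, Z))))))))
  step 18: S(S(S(S(S(S(add(S(add(Z, SZ)), add(Z, Z))))))))
  step 19: S(S(S(S(S(S(S(add(add(Z, SZ), add(Z, Z)))))))))
  step 20: S(S(S(S(S(S(S(add(SZ, add(Z, Z)))))))))
  step 21: S(S(S(S(S(S(S(S(add(Z, add(Z, Z))))))))))
  step 22: S(S(S(S(S(S(S(S(add(Z, Z)))))))))
  step 23: S^8(Z)

Term B:
  start: add(add(Z, Z), mul(SSZ, SSSZ))
  step 1: add(Z, mul(SSZ, SSSZ))
  step 2: mul(SSZ, SSSZ)
  step 3: add(SSSZ, mul(SZ, SSSZ))
  step 4: S(add(SSZ, mul(SZ, SSSZ)))
  step 5: S(S(add(SZ, mul(SZ, SSSZ))))
  step 6: S(S(S(add(Z, mul(SZ, SSSZ)))))
  step 7: S(S(S(mul(SZ, SSSZ))))
  step 8: S(S(S(add(SSSZ, mul(Z, SSSZ)))))
  step 9: S(S(S(S(add(SSZ, mul(Z, SSSZ))))))
  step 10: S(S(S(S(S(add(SZ, mul(Z, SSSZ)))))))
  step 11: S(S(S(S(S(S(add(Z, mul(Z, SSSZ))))))))
  step 12: S(S(S(S(S(S(mul(Z, SSSZ)))))))
  step 13: S^6(Z)

Answer: DIFFERENT — A ⇓ S^8(Z), B ⇓ S^6(Z)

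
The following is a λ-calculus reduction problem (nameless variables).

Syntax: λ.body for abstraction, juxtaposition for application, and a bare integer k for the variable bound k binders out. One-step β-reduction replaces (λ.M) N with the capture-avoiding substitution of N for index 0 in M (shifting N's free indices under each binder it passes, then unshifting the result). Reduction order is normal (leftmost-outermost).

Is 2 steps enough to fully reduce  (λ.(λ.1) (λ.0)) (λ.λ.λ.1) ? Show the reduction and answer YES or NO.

Answer: YES — reaches normal form λ.λ.λ.1 in 2 ≤ 2 steps

Working:
  start: (λ.(λ.1) (λ.0)) (λ.λ.λ.1)
  →1  (λ.λ.λ.λ.1) (λ.0)
  →2  λ.λ.λ.1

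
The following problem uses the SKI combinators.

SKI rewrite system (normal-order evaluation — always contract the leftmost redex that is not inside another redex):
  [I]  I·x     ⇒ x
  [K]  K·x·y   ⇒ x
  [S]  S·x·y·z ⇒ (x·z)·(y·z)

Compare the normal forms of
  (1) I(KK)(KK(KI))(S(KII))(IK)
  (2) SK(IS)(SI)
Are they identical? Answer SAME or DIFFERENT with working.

Answer: SAME — A ⇓ SI, B ⇓ SI

Derivation:
Term A:
  start: I(KK)(KK(KI))(S(KII))(IK)
  step 1: KK(KK(KI))(S(KII))(IK)
  step 2: K(S(KII))(IK)
  step 3: S(KII)
  step 4: SI

Term B:
  start: SK(IS)(SI)
  step 1: K(SI)(IS(SI))
  step 2: SI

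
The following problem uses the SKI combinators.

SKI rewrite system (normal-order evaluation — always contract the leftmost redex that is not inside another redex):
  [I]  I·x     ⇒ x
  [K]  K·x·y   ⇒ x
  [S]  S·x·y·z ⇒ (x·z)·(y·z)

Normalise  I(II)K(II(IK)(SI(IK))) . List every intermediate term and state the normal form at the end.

  start: I(II)K(II(IK)(SI(IK)))
  →1  IIK(II(IK)(SI(IK)))
  →2  IK(II(IK)(SI(IK)))
  →3  K(II(IK)(SI(IK)))
  →4  K(I(IK)(SI(IK)))
  →5  K(IK(SI(IK)))
  →6  K(K(SI(IK)))
  →7  K(K(SIK))

Answer: normal form = K(K(SIK))  (in 7 steps)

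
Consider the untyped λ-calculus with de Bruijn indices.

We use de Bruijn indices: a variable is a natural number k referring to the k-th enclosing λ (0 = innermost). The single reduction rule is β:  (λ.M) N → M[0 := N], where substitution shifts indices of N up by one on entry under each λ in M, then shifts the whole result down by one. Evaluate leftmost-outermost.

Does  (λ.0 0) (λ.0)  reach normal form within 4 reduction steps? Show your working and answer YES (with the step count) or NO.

  start: (λ.0 0) (λ.0)
  [1] (λ.0) (λ.0)
  [2] λ.0

Answer: YES — reaches normal form λ.0 in 2 ≤ 4 steps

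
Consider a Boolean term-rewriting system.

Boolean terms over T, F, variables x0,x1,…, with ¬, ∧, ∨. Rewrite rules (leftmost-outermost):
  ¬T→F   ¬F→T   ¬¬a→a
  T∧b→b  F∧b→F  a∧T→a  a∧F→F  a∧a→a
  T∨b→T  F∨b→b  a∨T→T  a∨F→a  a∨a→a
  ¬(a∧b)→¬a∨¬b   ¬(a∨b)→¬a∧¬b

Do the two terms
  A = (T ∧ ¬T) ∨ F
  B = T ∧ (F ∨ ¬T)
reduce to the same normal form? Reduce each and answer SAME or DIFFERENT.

Term A:
  start: (T ∧ ¬T) ∨ F
  step 1: T ∧ ¬T
  step 2: ¬T
  step 3: F

Term B:
  start: T ∧ (F ∨ ¬T)
  step 1: F ∨ ¬T
  step 2: ¬T
  step 3: F

Answer: SAME — A ⇓ F, B ⇓ F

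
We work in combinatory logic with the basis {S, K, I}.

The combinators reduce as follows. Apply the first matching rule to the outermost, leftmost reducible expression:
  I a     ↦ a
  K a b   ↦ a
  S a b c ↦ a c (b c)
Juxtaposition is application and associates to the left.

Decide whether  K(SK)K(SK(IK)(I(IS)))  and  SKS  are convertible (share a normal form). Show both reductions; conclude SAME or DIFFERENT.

Answer: SAME — A ⇓ SKS, B ⇓ SKS

Working:
Term A:
  start: K(SK)K(SK(IK)(I(IS)))
  step 1: SK(SK(IK)(I(IS)))
  step 2: SK(K(I(IS))(IK(I(IS))))
  step 3: SK(I(IS))
  step 4: SK(IS)
  step 5: SKS

Term B:
  start: SKS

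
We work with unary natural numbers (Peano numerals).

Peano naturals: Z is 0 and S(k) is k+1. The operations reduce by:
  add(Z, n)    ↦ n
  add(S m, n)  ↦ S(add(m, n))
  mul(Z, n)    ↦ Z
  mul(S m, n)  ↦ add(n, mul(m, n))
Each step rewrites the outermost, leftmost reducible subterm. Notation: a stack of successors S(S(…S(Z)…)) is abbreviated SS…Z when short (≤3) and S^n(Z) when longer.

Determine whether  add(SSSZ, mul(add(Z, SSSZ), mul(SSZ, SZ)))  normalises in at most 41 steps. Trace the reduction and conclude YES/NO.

  start: add(SSSZ, mul(add(Z, SSSZ), mul(SSZ, SZ)))
  [1] S(add(SSZ, mul(add(Z, SSSZ), mul(SSZ, SZ))))
  [2] S(S(add(SZ, mul(add(Z, SSSZ), mul(SSZ, SZ)))))
  [3] S(S(S(add(Z, mul(add(Z, SSSZ), mul(SSZ, SZ))))))
  [4] S(S(S(mul(add(Z, SSSZ), mul(SSZ, SZ)))))
  [5] S(S(S(mul(SSSZ, mul(SSZ, SZ)))))
  [6] S(S(S(add(mul(SSZ, SZ), mul(SSZ, mul(SSZ, SZ))))))
  [7] S(S(S(add(add(SZ, mul(SZ, SZ)), mul(SSZ, mul(SSZ, SZ))))))
  [8] S(S(S(add(S(add(Z, mul(SZ, SZ))), mul(SSZ, mul(SSZ, SZ))))))
  [9] S(S(S(S(add(add(Z, mul(SZ, SZ)), mul(SSZ, mul(SSZ, SZ)))))))
  [10] S(S(S(S(add(mul(SZ, SZ), mul(SSZ, mul(SSZ, SZ)))))))
  [11] S(S(S(S(add(add(SZ, mul(Z, SZ)), mul(SSZ, mul(SSZ, SZ)))))))
  [12] S(S(S(S(add(S(add(Z, mul(Z, SZ))), mul(SSZ, mul(SSZ, SZ)))))))
  [13] S(S(S(S(S(add(add(Z, mul(Z, SZ)), mul(SSZ, mul(SSZ, SZ))))))))
  [14] S(S(S(S(S(add(mul(Z, SZ), mul(SSZ, mul(SSZ, SZ))))))))
  [15] S(S(S(S(S(add(Z, mul(SSZ, mul(SSZ, SZ))))))))
  [16] S(S(S(S(S(mul(SSZ, mul(SSZ, SZ)))))))
  [17] S(S(S(S(S(add(mul(SSZ, SZ), mul(SZ, mul(SSZ, SZ))))))))
  [18] S(S(S(S(S(add(add(SZ, mul(SZ, SZ)), mul(SZ, mul(SSZ, SZ))))))))
  [19] S(S(S(S(S(add(S(add(Z, mul(SZ, SZ))), mul(SZ, mul(SSZ, SZ))))))))
  [20] S(S(S(S(S(S(add(add(Z, mul(SZ, SZ)), mul(SZ, mul(SSZ, SZ)))))))))
  [21] S(S(S(S(S(S(add(mul(SZ, SZ), mul(SZ, mul(SSZ, SZ)))))))))
  [22] S(S(S(S(S(S(add(add(SZ, mul(Z, SZ)), mul(SZ, mul(SSZ, SZ)))))))))
  [23] S(S(S(S(S(S(add(S(add(Z, mul(Z, SZ))), mul(SZ, mul(SSZ, SZ)))))))))
  [24] S(S(S(S(S(S(S(add(add(Z, mul(Z, SZ)), mul(SZ, mul(SSZ, SZ))))))))))
  [25] S(S(S(S(S(S(S(add(mul(Z, SZ), mul(SZ, mul(SSZ, SZ))))))))))
  [26] S(S(S(S(S(S(S(add(Z, mul(SZ, mul(SSZ, SZ))))))))))
  [27] S(S(S(S(S(S(S(mul(SZ, mul(SSZ, SZ)))))))))
  [28] S(S(S(S(S(S(S(add(mul(SSZ, SZ), mul(Z, mul(SSZ, SZ))))))))))
  [29] S(S(S(S(S(S(S(add(add(SZ, mul(SZ, SZ)), mul(Z, mul(SSZ, SZ))))))))))
  [30] S(S(S(S(S(S(S(add(S(add(Z, mul(SZ, SZ))), mul(Z, mul(SSZ, SZ))))))))))
  [31] S(S(S(S(S(S(S(S(add(add(Z, mul(SZ, SZ)), mul(Z, mul(SSZ, SZ)))))))))))
  [32] S(S(S(S(S(S(S(S(add(mul(SZ, SZ), mul(Z, mul(SSZ, SZ)))))))))))
  [33] S(S(S(S(S(S(S(S(add(add(SZ, mul(Z, SZ)), mul(Z, mul(SSZ, SZ)))))))))))
  [34] S(S(S(S(S(S(S(S(add(S(add(Z, mul(Z, SZ))), mul(Z, mul(SSZ, SZ)))))))))))
  [35] S(S(S(S(S(S(S(S(S(add(add(Z, mul(Z, SZ)), mul(Z, mul(SSZ, SZ))))))))))))
  [36] S(S(S(S(S(S(S(S(S(add(mul(Z, SZ), mul(Z, mul(SSZ, SZ))))))))))))
  [37] S(S(S(S(S(S(S(S(S(add(Z, mul(Z, mul(SSZ, SZ))))))))))))
  [38] S(S(S(S(S(S(S(S(S(mul(Z, mul(SSZ, SZ)))))))))))
  [39] S^9(Z)

Answer: YES — reaches normal form S^9(Z) in 39 ≤ 41 steps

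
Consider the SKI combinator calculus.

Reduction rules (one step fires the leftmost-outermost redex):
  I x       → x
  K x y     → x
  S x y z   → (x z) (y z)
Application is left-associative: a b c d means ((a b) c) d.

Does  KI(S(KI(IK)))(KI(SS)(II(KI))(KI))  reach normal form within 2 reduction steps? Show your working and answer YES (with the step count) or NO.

Answer: NO — after 2 steps the term is KI(SS)(II(KI))(KI), not yet normal

Derivation:
  start: KI(S(KI(IK)))(KI(SS)(II(KI))(KI))
  step 1: I(KI(SS)(II(KI))(KI))
  step 2: KI(SS)(II(KI))(KI)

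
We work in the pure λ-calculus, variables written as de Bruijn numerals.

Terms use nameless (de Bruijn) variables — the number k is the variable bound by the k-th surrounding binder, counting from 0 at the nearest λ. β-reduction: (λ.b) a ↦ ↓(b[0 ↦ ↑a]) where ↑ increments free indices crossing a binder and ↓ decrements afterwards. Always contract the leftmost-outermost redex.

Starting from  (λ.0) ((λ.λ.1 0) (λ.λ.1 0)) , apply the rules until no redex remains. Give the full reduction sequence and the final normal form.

  start: (λ.0) ((λ.λ.1 0) (λ.λ.1 0))
  step 1: (λ.λ.1 0) (λ.λ.1 0)
  step 2: λ.(λ.λ.1 0) 0
  step 3: λ.λ.1 0

Answer: normal form = λ.λ.1 0  (in 3 steps)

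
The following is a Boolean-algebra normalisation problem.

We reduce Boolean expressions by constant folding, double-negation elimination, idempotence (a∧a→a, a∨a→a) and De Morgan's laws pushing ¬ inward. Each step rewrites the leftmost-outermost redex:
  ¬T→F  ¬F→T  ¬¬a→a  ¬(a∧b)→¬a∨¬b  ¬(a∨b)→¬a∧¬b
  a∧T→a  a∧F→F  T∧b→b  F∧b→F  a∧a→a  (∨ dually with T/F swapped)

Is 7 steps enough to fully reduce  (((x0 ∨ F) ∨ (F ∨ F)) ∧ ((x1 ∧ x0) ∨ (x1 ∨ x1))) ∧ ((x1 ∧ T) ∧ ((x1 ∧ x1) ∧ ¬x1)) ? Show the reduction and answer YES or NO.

  start: (((x0 ∨ F) ∨ (F ∨ F)) ∧ ((x1 ∧ x0) ∨ (x1 ∨ x1))) ∧ ((x1 ∧ T) ∧ ((x1 ∧ x1) ∧ ¬x1))
  [1] ((x0 ∨ (F ∨ F)) ∧ ((x1 ∧ x0) ∨ (x1 ∨ x1))) ∧ ((x1 ∧ T) ∧ ((x1 ∧ x1) ∧ ¬x1))
  [2] ((x0 ∨ F) ∧ ((x1 ∧ x0) ∨ (x1 ∨ x1))) ∧ ((x1 ∧ T) ∧ ((x1 ∧ x1) ∧ ¬x1))
  [3] (x0 ∧ ((x1 ∧ x0) ∨ (x1 ∨ x1))) ∧ ((x1 ∧ T) ∧ ((x1 ∧ x1) ∧ ¬x1))
  [4] (x0 ∧ ((x1 ∧ x0) ∨ x1)) ∧ ((x1 ∧ T) ∧ ((x1 ∧ x1) ∧ ¬x1))
  [5] (x0 ∧ ((x1 ∧ x0) ∨ x1)) ∧ (x1 ∧ ((x1 ∧ x1) ∧ ¬x1))
  [6] (x0 ∧ ((x1 ∧ x0) ∨ x1)) ∧ (x1 ∧ (x1 ∧ ¬x1))

Answer: YES — reaches normal form (x0 ∧ ((x1 ∧ x0) ∨ x1)) ∧ (x1 ∧ (x1 ∧ ¬x1)) in 6 ≤ 7 steps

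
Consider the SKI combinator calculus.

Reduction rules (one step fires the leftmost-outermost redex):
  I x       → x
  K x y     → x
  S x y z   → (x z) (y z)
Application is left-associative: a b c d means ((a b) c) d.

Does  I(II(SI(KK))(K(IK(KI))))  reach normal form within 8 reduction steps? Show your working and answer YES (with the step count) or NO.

Answer: YES — reaches normal form K(KI) in 7 ≤ 8 steps

Working:
  start: I(II(SI(KK))(K(IK(KI))))
  →1  II(SI(KK))(K(IK(KI)))
  →2  I(SI(KK))(K(IK(KI)))
  →3  SI(KK)(K(IK(KI)))
  →4  I(K(IK(KI)))(KK(K(IK(KI))))
  →5  K(IK(KI))(KK(K(IK(KI))))
  →6  IK(KI)
  →7  K(KI)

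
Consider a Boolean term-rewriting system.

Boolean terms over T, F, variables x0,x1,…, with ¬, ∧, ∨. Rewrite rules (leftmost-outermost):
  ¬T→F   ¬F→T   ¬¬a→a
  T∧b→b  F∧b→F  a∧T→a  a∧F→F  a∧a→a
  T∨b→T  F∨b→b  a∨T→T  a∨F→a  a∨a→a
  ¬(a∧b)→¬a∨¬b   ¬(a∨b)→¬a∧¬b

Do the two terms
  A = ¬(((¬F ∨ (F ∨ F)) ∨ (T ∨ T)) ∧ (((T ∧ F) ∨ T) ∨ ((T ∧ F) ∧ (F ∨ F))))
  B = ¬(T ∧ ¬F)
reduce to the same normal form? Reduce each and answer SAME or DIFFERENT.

Term A:
  start: ¬(((¬F ∨ (F ∨ F)) ∨ (T ∨ T)) ∧ (((T ∧ F) ∨ T) ∨ ((T ∧ F) ∧ (F ∨ F))))
  →1  ¬((¬F ∨ (F ∨ F)) ∨ (T ∨ T)) ∨ ¬(((T ∧ F) ∨ T) ∨ ((T ∧ F) ∧ (F ∨ F)))
  →2  (¬(¬F ∨ (F ∨ F)) ∧ ¬(T ∨ T)) ∨ ¬(((T ∧ F) ∨ T) ∨ ((T ∧ F) ∧ (F ∨ F)))
  →3  ((¬¬F ∧ ¬(F ∨ F)) ∧ ¬(T ∨ T)) ∨ ¬(((T ∧ F) ∨ T) ∨ ((T ∧ F) ∧ (F ∨ F)))
  →4  ((F ∧ ¬(F ∨ F)) ∧ ¬(T ∨ T)) ∨ ¬(((T ∧ F) ∨ T) ∨ ((T ∧ F) ∧ (F ∨ F)))
  →5  (F ∧ ¬(T ∨ T)) ∨ ¬(((T ∧ F) ∨ T) ∨ ((T ∧ F) ∧ (F ∨ F)))
  →6  F ∨ ¬(((T ∧ F) ∨ T) ∨ ((T ∧ F) ∧ (F ∨ F)))
  →7  ¬(((T ∧ F) ∨ T) ∨ ((T ∧ F) ∧ (F ∨ F)))
  →8  ¬((T ∧ F) ∨ T) ∧ ¬((T ∧ F) ∧ (F ∨ F))
  →9  (¬(T ∧ F) ∧ ¬T) ∧ ¬((T ∧ F) ∧ (F ∨ F))
  →10  ((¬T ∨ ¬F) ∧ ¬T) ∧ ¬((T ∧ F) ∧ (F ∨ F))
  →11  ((F ∨ ¬F) ∧ ¬T) ∧ ¬((T ∧ F) ∧ (F ∨ F))
  →12  (¬F ∧ ¬T) ∧ ¬((T ∧ F) ∧ (F ∨ F))
  →13  (T ∧ ¬T) ∧ ¬((T ∧ F) ∧ (F ∨ F))
  →14  ¬T ∧ ¬((T ∧ F) ∧ (F ∨ F))
  →15  F ∧ ¬((T ∧ F) ∧ (F ∨ F))
  →16  F

Term B:
  start: ¬(T ∧ ¬F)
  →1  ¬T ∨ ¬¬F
  →2  F ∨ ¬¬F
  →3  ¬¬F
  →4  F

Answer: SAME — A ⇓ F, B ⇓ F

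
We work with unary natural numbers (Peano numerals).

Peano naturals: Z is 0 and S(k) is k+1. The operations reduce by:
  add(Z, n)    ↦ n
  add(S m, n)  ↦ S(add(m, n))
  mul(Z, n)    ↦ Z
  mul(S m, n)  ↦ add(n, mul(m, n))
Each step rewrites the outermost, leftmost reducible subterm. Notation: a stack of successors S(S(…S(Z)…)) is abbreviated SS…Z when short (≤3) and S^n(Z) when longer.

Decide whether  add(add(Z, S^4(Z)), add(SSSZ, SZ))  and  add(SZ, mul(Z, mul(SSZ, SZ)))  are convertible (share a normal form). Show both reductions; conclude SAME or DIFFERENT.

Term A:
  start: add(add(Z, S^4(Z)), add(SSSZ, SZ))
  →1  add(S^4(Z), add(SSSZ, SZ))
  →2  S(add(SSSZ, add(SSSZ, SZ)))
  →3  S(S(add(SSZ, add(SSSZ, SZ))))
  →4  S(S(S(add(SZ, add(SSSZ, SZ)))))
  →5  S(S(S(S(add(Z, add(SSSZ, SZ))))))
  →6  S(S(S(S(add(SSSZ, SZ)))))
  →7  S(S(S(S(S(add(SSZ, SZ))))))
  →8  S(S(S(S(S(S(add(SZ, SZ)))))))
  →9  S(S(S(S(S(S(S(add(Z, SZ))))))))
  →10  S^8(Z)

Term B:
  start: add(SZ, mul(Z, mul(SSZ, SZ)))
  →1  S(add(Z, mul(Z, mul(SSZ, SZ))))
  →2  S(mul(Z, mul(SSZ, SZ)))
  →3  SZ

Answer: DIFFERENT — A ⇓ S^8(Z), B ⇓ SZ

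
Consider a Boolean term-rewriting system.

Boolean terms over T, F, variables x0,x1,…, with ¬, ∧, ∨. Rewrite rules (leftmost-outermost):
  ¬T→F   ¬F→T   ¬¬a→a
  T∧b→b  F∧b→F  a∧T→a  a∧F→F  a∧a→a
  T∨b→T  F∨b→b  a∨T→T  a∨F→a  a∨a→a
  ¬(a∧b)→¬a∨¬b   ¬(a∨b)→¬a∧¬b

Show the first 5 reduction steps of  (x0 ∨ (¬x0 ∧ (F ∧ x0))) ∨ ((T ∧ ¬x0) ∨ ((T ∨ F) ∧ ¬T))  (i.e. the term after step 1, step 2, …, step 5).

  start: (x0 ∨ (¬x0 ∧ (F ∧ x0))) ∨ ((T ∧ ¬x0) ∨ ((T ∨ F) ∧ ¬T))
  step 1: (x0 ∨ (¬x0 ∧ F)) ∨ ((T ∧ ¬x0) ∨ ((T ∨ F) ∧ ¬T))
  step 2: (x0 ∨ F) ∨ ((T ∧ ¬x0) ∨ ((T ∨ F) ∧ ¬T))
  step 3: x0 ∨ ((T ∧ ¬x0) ∨ ((T ∨ F) ∧ ¬T))
  step 4: x0 ∨ (¬x0 ∨ ((T ∨ F) ∧ ¬T))
  step 5: x0 ∨ (¬x0 ∨ (T ∧ ¬T))

Answer: after 5 steps: x0 ∨ (¬x0 ∨ (T ∧ ¬T))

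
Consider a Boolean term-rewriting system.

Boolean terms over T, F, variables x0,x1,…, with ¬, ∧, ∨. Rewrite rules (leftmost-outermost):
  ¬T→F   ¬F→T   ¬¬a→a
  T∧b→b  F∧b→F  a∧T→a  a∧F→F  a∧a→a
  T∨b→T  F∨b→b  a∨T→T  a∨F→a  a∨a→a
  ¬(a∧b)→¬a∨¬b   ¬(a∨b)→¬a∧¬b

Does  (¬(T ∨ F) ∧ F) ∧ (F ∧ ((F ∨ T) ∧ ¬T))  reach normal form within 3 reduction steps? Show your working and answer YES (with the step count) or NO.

  start: (¬(T ∨ F) ∧ F) ∧ (F ∧ ((F ∨ T) ∧ ¬T))
  step 1: F ∧ (F ∧ ((F ∨ T) ∧ ¬T))
  step 2: F

Answer: YES — reaches normal form F in 2 ≤ 3 steps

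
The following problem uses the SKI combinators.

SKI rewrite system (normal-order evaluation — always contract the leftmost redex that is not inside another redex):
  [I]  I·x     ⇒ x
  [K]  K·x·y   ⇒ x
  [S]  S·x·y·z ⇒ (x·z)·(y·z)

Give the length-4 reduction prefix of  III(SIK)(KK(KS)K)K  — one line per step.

Answer: after 4 steps: I(KK(KS)K)(K(KK(KS)K))K

Reduction:
  start: III(SIK)(KK(KS)K)K
  step 1: II(SIK)(KK(KS)K)K
  step 2: I(SIK)(KK(KS)K)K
  step 3: SIK(KK(KS)K)K
  step 4: I(KK(KS)K)(K(KK(KS)K))K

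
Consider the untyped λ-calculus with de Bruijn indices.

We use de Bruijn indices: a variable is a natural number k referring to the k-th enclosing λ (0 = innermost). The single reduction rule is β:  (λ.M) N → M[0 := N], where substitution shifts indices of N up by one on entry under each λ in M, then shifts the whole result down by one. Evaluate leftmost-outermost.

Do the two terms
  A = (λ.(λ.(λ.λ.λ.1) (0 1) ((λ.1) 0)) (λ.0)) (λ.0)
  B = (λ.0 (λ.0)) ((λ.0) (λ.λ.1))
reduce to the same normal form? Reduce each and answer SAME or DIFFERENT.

Answer: SAME — A ⇓ λ.λ.0, B ⇓ λ.λ.0

Derivation:
Term A:
  start: (λ.(λ.(λ.λ.λ.1) (0 1) ((λ.1) 0)) (λ.0)) (λ.0)
  [1] (λ.(λ.λ.λ.1) (0 (λ.0)) ((λ.1) 0)) (λ.0)
  [2] (λ.λ.λ.1) ((λ.0) (λ.0)) ((λ.λ.0) (λ.0))
  [3] (λ.λ.1) ((λ.λ.0) (λ.0))
  [4] λ.(λ.λ.0) (λ.0)
  [5] λ.λ.0

Term B:
  start: (λ.0 (λ.0)) ((λ.0) (λ.λ.1))
  [1] (λ.0) (λ.λ.1) (λ.0)
  [2] (λ.λ.1) (λ.0)
  [3] λ.λ.0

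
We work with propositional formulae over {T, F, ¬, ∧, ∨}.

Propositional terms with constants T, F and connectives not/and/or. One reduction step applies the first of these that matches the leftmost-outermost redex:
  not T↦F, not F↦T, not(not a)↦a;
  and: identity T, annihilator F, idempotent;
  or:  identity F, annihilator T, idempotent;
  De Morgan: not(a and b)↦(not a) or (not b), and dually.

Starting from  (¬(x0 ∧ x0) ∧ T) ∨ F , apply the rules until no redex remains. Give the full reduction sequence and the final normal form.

  start: (¬(x0 ∧ x0) ∧ T) ∨ F
  [1] ¬(x0 ∧ x0) ∧ T
  [2] ¬(x0 ∧ x0)
  [3] ¬x0 ∨ ¬x0
  [4] ¬x0

Answer: normal form = ¬x0  (in 4 steps)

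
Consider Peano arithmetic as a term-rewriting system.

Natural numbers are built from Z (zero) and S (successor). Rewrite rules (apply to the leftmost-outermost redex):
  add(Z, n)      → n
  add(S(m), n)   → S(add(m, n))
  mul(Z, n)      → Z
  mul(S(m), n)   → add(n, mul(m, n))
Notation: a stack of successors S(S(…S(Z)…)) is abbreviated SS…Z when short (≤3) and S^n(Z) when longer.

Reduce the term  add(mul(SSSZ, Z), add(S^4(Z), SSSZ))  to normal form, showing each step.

  start: add(mul(SSSZ, Z), add(S^4(Z), SSSZ))
  →1  add(add(Z, mul(SSZ, Z)), add(S^4(Z), SSSZ))
  →2  add(mul(SSZ, Z), add(S^4(Z), SSSZ))
  →3  add(add(Z, mul(SZ, Z)), add(S^4(Z), SSSZ))
  →4  add(mul(SZ, Z), add(S^4(Z), SSSZ))
  →5  add(add(Z, mul(Z, Z)), add(S^4(Z), SSSZ))
  →6  add(mul(Z, Z), add(S^4(Z), SSSZ))
  →7  add(Z, add(S^4(Z), SSSZ))
  →8  add(S^4(Z), SSSZ)
  →9  S(add(SSSZ, SSSZ))
  →10  S(S(add(SSZ, SSSZ)))
  →11  S(S(S(add(SZ, SSSZ))))
  →12  S(S(S(S(add(Z, SSSZ)))))
  →13  S^7(Z)

Answer: normal form = S^7(Z)  (in 13 steps)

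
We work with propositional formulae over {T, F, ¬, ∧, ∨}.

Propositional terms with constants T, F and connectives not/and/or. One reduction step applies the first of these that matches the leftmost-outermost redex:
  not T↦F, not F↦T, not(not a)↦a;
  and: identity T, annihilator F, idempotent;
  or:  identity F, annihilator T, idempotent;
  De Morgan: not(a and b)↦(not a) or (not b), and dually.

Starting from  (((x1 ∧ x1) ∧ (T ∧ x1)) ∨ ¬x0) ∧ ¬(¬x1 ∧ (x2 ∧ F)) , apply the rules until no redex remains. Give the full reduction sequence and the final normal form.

  start: (((x1 ∧ x1) ∧ (T ∧ x1)) ∨ ¬x0) ∧ ¬(¬x1 ∧ (x2 ∧ F))
  →1  ((x1 ∧ (T ∧ x1)) ∨ ¬x0) ∧ ¬(¬x1 ∧ (x2 ∧ F))
  →2  ((x1 ∧ x1) ∨ ¬x0) ∧ ¬(¬x1 ∧ (x2 ∧ F))
  →3  (x1 ∨ ¬x0) ∧ ¬(¬x1 ∧ (x2 ∧ F))
  →4  (x1 ∨ ¬x0) ∧ (¬¬x1 ∨ ¬(x2 ∧ F))
  →5  (x1 ∨ ¬x0) ∧ (x1 ∨ ¬(x2 ∧ F))
  →6  (x1 ∨ ¬x0) ∧ (x1 ∨ (¬x2 ∨ ¬F))
  →7  (x1 ∨ ¬x0) ∧ (x1 ∨ (¬x2 ∨ T))
  →8  (x1 ∨ ¬x0) ∧ (x1 ∨ T)
  →9  (x1 ∨ ¬x0) ∧ T
  →10  x1 ∨ ¬x0

Answer: normal form = x1 ∨ ¬x0  (in 10 steps)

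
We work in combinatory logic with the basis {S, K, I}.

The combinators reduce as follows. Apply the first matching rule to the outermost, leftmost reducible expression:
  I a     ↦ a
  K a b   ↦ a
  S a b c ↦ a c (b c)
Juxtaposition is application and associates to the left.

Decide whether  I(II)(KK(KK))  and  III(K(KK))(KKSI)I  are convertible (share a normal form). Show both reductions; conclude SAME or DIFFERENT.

Term A:
  start: I(II)(KK(KK))
  →1  II(KK(KK))
  →2  I(KK(KK))
  →3  KK(KK)
  →4  K

Term B:
  start: III(K(KK))(KKSI)I
  →1  II(K(KK))(KKSI)I
  →2  I(K(KK))(KKSI)I
  →3  K(KK)(KKSI)I
  →4  KKI
  →5  K

Answer: SAME — A ⇓ K, B ⇓ K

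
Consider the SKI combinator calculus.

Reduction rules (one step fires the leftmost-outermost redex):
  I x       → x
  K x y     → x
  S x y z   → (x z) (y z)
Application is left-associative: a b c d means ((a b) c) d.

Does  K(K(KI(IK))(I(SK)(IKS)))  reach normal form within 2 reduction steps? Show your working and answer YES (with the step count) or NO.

Answer: YES — reaches normal form KI in 2 ≤ 2 steps

Reduction:
  start: K(K(KI(IK))(I(SK)(IKS)))
  →1  K(KI(IK))
  →2  KI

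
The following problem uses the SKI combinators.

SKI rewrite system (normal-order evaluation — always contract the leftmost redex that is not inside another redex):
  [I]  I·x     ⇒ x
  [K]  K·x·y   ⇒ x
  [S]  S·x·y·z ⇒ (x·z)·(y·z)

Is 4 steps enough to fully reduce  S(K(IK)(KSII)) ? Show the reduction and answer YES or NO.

Answer: YES — reaches normal form SK in 2 ≤ 4 steps

Reduction:
  start: S(K(IK)(KSII))
  step 1: S(IK)
  step 2: SK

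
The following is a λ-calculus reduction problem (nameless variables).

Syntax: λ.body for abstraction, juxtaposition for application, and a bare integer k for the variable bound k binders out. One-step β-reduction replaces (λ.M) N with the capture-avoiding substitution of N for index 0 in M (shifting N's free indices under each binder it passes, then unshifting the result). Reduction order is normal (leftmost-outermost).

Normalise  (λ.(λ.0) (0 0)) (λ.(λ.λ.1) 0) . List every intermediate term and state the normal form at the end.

  start: (λ.(λ.0) (0 0)) (λ.(λ.λ.1) 0)
  →1  (λ.0) ((λ.(λ.λ.1) 0) (λ.(λ.λ.1) 0))
  →2  (λ.(λ.λ.1) 0) (λ.(λ.λ.1) 0)
  →3  (λ.λ.1) (λ.(λ.λ.1) 0)
  →4  λ.λ.(λ.λ.1) 0
  →5  λ.λ.λ.1

Answer: normal form = λ.λ.λ.1  (in 5 steps)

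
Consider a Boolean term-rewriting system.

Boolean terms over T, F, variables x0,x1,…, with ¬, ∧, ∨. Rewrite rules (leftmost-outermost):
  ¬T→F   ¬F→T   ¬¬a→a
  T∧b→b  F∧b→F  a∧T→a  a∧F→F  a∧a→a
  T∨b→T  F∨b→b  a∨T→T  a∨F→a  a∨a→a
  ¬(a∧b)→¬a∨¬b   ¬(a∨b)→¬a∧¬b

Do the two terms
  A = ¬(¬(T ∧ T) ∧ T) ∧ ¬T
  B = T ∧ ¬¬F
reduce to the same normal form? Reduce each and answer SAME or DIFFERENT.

Answer: SAME — A ⇓ F, B ⇓ F

Reduction:
Term A:
  start: ¬(¬(T ∧ T) ∧ T) ∧ ¬T
  [1] (¬¬(T ∧ T) ∨ ¬T) ∧ ¬T
  [2] ((T ∧ T) ∨ ¬T) ∧ ¬T
  [3] (T ∨ ¬T) ∧ ¬T
  [4] T ∧ ¬T
  [5] ¬T
  [6] F

Term B:
  start: T ∧ ¬¬F
  [1] ¬¬F
  [2] F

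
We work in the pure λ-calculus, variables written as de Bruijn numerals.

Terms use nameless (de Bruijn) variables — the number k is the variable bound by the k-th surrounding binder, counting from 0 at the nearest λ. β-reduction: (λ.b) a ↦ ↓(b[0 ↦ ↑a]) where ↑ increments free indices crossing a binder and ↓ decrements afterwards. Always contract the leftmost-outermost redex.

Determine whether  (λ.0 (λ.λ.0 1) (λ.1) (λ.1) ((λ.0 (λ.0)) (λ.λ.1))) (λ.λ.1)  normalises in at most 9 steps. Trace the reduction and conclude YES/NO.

Answer: YES — reaches normal form λ.0 in 8 ≤ 9 steps

Reduction:
  start: (λ.0 (λ.λ.0 1) (λ.1) (λ.1) ((λ.0 (λ.0)) (λ.λ.1))) (λ.λ.1)
  [1] (λ.λ.1) (λ.λ.0 1) (λ.λ.λ.1) (λ.λ.λ.1) ((λ.0 (λ.0)) (λ.λ.1))
  [2] (λ.λ.λ.0 1) (λ.λ.λ.1) (λ.λ.λ.1) ((λ.0 (λ.0)) (λ.λ.1))
  [3] (λ.λ.0 1) (λ.λ.λ.1) ((λ.0 (λ.0)) (λ.λ.1))
  [4] (λ.0 (λ.λ.λ.1)) ((λ.0 (λ.0)) (λ.λ.1))
  [5] (λ.0 (λ.0)) (λ.λ.1) (λ.λ.λ.1)
  [6] (λ.λ.1) (λ.0) (λ.λ.λ.1)
  [7] (λ.λ.0) (λ.λ.λ.1)
  [8] λ.0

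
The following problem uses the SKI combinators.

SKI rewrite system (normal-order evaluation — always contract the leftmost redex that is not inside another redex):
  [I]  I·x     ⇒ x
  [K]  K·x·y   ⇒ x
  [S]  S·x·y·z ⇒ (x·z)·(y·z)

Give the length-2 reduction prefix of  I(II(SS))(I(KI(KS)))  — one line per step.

Answer: after 2 steps: I(SS)(I(KI(KS)))

Reduction:
  start: I(II(SS))(I(KI(KS)))
  [1] II(SS)(I(KI(KS)))
  [2] I(SS)(I(KI(KS)))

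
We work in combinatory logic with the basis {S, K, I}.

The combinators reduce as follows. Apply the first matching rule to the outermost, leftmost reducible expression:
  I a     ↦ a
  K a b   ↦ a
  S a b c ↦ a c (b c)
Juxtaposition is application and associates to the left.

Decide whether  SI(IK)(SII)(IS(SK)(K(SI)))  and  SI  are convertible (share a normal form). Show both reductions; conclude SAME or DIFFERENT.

Answer: SAME — A ⇓ SI, B ⇓ SI

Derivation:
Term A:
  start: SI(IK)(SII)(IS(SK)(K(SI)))
  [1] I(SII)(IK(SII))(IS(SK)(K(SI)))
  [2] SII(IK(SII))(IS(SK)(K(SI)))
  [3] I(IK(SII))(I(IK(SII)))(IS(SK)(K(SI)))
  [4] IK(SII)(I(IK(SII)))(IS(SK)(K(SI)))
  [5] K(SII)(I(IK(SII)))(IS(SK)(K(SI)))
  [6] SII(IS(SK)(K(SI)))
  [7] I(IS(SK)(K(SI)))(I(IS(SK)(K(SI))))
  [8] IS(SK)(K(SI))(I(IS(SK)(K(SI))))
  [9] S(SK)(K(SI))(I(IS(SK)(K(SI))))
  [10] SK(I(IS(SK)(K(SI))))(K(SI)(I(IS(SK)(K(SI)))))
  [11] K(K(SI)(I(IS(SK)(K(SI)))))(I(IS(SK)(K(SI)))(K(SI)(I(IS(SK)(K(SI))))))
  [12] K(SI)(I(IS(SK)(K(SI))))
  [13] SI

Term B:
  start: SI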